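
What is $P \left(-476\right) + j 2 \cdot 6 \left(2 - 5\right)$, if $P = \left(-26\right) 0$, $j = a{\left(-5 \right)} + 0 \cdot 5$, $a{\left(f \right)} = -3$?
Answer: $108$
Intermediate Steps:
$j = -3$ ($j = -3 + 0 \cdot 5 = -3 + 0 = -3$)
$P = 0$
$P \left(-476\right) + j 2 \cdot 6 \left(2 - 5\right) = 0 \left(-476\right) + \left(-3\right) 2 \cdot 6 \left(2 - 5\right) = 0 - 6 \cdot 6 \left(-3\right) = 0 - -108 = 0 + 108 = 108$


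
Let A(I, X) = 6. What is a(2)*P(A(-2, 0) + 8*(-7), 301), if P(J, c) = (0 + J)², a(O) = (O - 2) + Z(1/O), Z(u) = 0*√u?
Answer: 0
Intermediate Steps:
Z(u) = 0
a(O) = -2 + O (a(O) = (O - 2) + 0 = (-2 + O) + 0 = -2 + O)
P(J, c) = J²
a(2)*P(A(-2, 0) + 8*(-7), 301) = (-2 + 2)*(6 + 8*(-7))² = 0*(6 - 56)² = 0*(-50)² = 0*2500 = 0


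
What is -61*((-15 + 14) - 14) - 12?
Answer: 903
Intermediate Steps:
-61*((-15 + 14) - 14) - 12 = -61*(-1 - 14) - 12 = -61*(-15) - 12 = 915 - 12 = 903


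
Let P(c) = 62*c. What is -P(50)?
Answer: -3100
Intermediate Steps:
-P(50) = -62*50 = -1*3100 = -3100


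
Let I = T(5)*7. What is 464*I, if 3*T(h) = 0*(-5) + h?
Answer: 16240/3 ≈ 5413.3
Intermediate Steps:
T(h) = h/3 (T(h) = (0*(-5) + h)/3 = (0 + h)/3 = h/3)
I = 35/3 (I = ((1/3)*5)*7 = (5/3)*7 = 35/3 ≈ 11.667)
464*I = 464*(35/3) = 16240/3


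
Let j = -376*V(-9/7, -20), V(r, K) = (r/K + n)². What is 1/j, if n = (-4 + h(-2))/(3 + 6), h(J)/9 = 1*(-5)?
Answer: -198450/2159877527 ≈ -9.1880e-5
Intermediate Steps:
h(J) = -45 (h(J) = 9*(1*(-5)) = 9*(-5) = -45)
n = -49/9 (n = (-4 - 45)/(3 + 6) = -49/9 ≈ -5.4444)
V(r, K) = (-49/9 + r/K)² (V(r, K) = (r/K - 49/9)² = (-49/9 + r/K)²)
j = -2159877527/198450 (j = -376*(-(-81)/7 + 49*(-20))²/(81*(-20)²) = -376*(-(-81)/7 - 980)²/(81*400) = -376*(-9*(-9/7) - 980)²/(81*400) = -376*(81/7 - 980)²/(81*400) = -376*(-6779/7)²/(81*400) = -376*45954841/(81*400*49) = -376*45954841/1587600 = -2159877527/198450 ≈ -10884.)
1/j = 1/(-2159877527/198450) = -198450/2159877527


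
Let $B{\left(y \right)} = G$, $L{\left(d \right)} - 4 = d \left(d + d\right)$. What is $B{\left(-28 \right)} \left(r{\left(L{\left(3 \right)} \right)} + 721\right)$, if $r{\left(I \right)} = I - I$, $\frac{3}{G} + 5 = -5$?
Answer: $- \frac{2163}{10} \approx -216.3$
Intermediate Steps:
$G = - \frac{3}{10}$ ($G = \frac{3}{-5 - 5} = \frac{3}{-10} = 3 \left(- \frac{1}{10}\right) = - \frac{3}{10} \approx -0.3$)
$L{\left(d \right)} = 4 + 2 d^{2}$ ($L{\left(d \right)} = 4 + d \left(d + d\right) = 4 + d 2 d = 4 + 2 d^{2}$)
$r{\left(I \right)} = 0$
$B{\left(y \right)} = - \frac{3}{10}$
$B{\left(-28 \right)} \left(r{\left(L{\left(3 \right)} \right)} + 721\right) = - \frac{3 \left(0 + 721\right)}{10} = \left(- \frac{3}{10}\right) 721 = - \frac{2163}{10}$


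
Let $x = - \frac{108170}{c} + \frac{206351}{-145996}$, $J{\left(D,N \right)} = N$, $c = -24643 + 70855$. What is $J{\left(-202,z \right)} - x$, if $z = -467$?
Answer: $- \frac{781352995063}{1686691788} \approx -463.25$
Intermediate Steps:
$c = 46212$
$x = - \frac{6332069933}{1686691788}$ ($x = - \frac{108170}{46212} + \frac{206351}{-145996} = \left(-108170\right) \frac{1}{46212} + 206351 \left(- \frac{1}{145996}\right) = - \frac{54085}{23106} - \frac{206351}{145996} = - \frac{6332069933}{1686691788} \approx -3.7541$)
$J{\left(-202,z \right)} - x = -467 - - \frac{6332069933}{1686691788} = -467 + \frac{6332069933}{1686691788} = - \frac{781352995063}{1686691788}$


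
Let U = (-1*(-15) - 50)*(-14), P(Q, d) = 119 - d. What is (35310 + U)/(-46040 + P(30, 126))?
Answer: -35800/46047 ≈ -0.77747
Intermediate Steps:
U = 490 (U = (15 - 50)*(-14) = -35*(-14) = 490)
(35310 + U)/(-46040 + P(30, 126)) = (35310 + 490)/(-46040 + (119 - 1*126)) = 35800/(-46040 + (119 - 126)) = 35800/(-46040 - 7) = 35800/(-46047) = 35800*(-1/46047) = -35800/46047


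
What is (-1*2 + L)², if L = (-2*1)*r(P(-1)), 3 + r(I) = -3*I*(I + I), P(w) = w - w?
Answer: 16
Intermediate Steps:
P(w) = 0
r(I) = -3 - 6*I² (r(I) = -3 - 3*I*(I + I) = -3 - 3*I*2*I = -3 - 6*I²)
L = 6 (L = (-2*1)*(-3 - 6*0²) = -2*(-3 - 6*0) = -2*(-3 + 0) = -2*(-3) = 6)
(-1*2 + L)² = (-1*2 + 6)² = (-2 + 6)² = 4² = 16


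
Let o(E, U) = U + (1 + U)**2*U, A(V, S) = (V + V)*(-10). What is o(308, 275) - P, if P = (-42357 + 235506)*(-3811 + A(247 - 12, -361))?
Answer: 1664839814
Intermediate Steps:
A(V, S) = -20*V (A(V, S) = (2*V)*(-10) = -20*V)
o(E, U) = U + U*(1 + U)**2
P = -1643891139 (P = (-42357 + 235506)*(-3811 - 20*(247 - 12)) = 193149*(-3811 - 20*235) = 193149*(-3811 - 4700) = 193149*(-8511) = -1643891139)
o(308, 275) - P = 275*(1 + (1 + 275)**2) - 1*(-1643891139) = 275*(1 + 276**2) + 1643891139 = 275*(1 + 76176) + 1643891139 = 275*76177 + 1643891139 = 20948675 + 1643891139 = 1664839814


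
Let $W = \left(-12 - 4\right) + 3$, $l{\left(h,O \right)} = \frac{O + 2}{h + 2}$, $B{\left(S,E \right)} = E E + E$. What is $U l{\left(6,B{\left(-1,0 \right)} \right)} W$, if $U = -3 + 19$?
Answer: $-52$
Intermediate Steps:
$U = 16$
$B{\left(S,E \right)} = E + E^{2}$ ($B{\left(S,E \right)} = E^{2} + E = E + E^{2}$)
$l{\left(h,O \right)} = \frac{2 + O}{2 + h}$
$W = -13$ ($W = -16 + 3 = -13$)
$U l{\left(6,B{\left(-1,0 \right)} \right)} W = 16 \frac{2 + 0 \left(1 + 0\right)}{2 + 6} \left(-13\right) = 16 \frac{2 + 0 \cdot 1}{8} \left(-13\right) = 16 \frac{2 + 0}{8} \left(-13\right) = 16 \cdot \frac{1}{8} \cdot 2 \left(-13\right) = 16 \cdot \frac{1}{4} \left(-13\right) = 4 \left(-13\right) = -52$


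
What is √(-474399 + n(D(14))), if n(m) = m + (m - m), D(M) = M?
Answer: I*√474385 ≈ 688.76*I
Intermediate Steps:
n(m) = m (n(m) = m + 0 = m)
√(-474399 + n(D(14))) = √(-474399 + 14) = √(-474385) = I*√474385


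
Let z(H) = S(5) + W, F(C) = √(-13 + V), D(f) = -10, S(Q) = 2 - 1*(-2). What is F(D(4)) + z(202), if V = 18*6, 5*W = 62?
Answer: 82/5 + √95 ≈ 26.147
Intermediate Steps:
S(Q) = 4 (S(Q) = 2 + 2 = 4)
W = 62/5 (W = (⅕)*62 = 62/5 ≈ 12.400)
V = 108
F(C) = √95 (F(C) = √(-13 + 108) = √95)
z(H) = 82/5 (z(H) = 4 + 62/5 = 82/5)
F(D(4)) + z(202) = √95 + 82/5 = 82/5 + √95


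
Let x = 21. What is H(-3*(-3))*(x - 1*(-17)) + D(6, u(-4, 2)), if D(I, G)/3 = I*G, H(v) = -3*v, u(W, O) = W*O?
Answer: -1170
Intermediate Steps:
u(W, O) = O*W
H(v) = -3*v
D(I, G) = 3*G*I (D(I, G) = 3*(I*G) = 3*(G*I) = 3*G*I)
H(-3*(-3))*(x - 1*(-17)) + D(6, u(-4, 2)) = (-(-9)*(-3))*(21 - 1*(-17)) + 3*(2*(-4))*6 = (-3*9)*(21 + 17) + 3*(-8)*6 = -27*38 - 144 = -1026 - 144 = -1170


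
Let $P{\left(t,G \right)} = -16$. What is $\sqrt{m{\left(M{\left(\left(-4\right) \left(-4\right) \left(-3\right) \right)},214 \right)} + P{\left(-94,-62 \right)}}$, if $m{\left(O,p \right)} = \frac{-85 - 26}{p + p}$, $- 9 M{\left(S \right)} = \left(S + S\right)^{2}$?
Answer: $\frac{i \sqrt{744613}}{214} \approx 4.0323 i$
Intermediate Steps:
$M{\left(S \right)} = - \frac{4 S^{2}}{9}$ ($M{\left(S \right)} = - \frac{\left(S + S\right)^{2}}{9} = - \frac{\left(2 S\right)^{2}}{9} = - \frac{4 S^{2}}{9}$)
$m{\left(O,p \right)} = - \frac{111}{2 p}$
$\sqrt{m{\left(M{\left(\left(-4\right) \left(-4\right) \left(-3\right) \right)},214 \right)} + P{\left(-94,-62 \right)}} = \sqrt{- \frac{111}{2 \cdot 214} - 16} = \sqrt{\left(- \frac{111}{2}\right) \frac{1}{214} - 16} = \sqrt{- \frac{111}{428} - 16} = \sqrt{- \frac{6959}{428}} = \frac{i \sqrt{744613}}{214}$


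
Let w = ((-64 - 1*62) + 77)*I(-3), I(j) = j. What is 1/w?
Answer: 1/147 ≈ 0.0068027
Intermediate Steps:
w = 147 (w = ((-64 - 1*62) + 77)*(-3) = ((-64 - 62) + 77)*(-3) = (-126 + 77)*(-3) = -49*(-3) = 147)
1/w = 1/147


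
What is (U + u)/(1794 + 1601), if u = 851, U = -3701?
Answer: -570/679 ≈ -0.83947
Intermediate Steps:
(U + u)/(1794 + 1601) = (-3701 + 851)/(1794 + 1601) = -2850/3395 = -2850*1/3395 = -570/679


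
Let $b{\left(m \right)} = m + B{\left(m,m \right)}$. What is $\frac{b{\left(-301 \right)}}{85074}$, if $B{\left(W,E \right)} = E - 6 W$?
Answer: $\frac{602}{42537} \approx 0.014152$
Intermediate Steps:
$B{\left(W,E \right)} = E - 6 W$
$b{\left(m \right)} = - 4 m$ ($b{\left(m \right)} = m + \left(m - 6 m\right) = m - 5 m = - 4 m$)
$\frac{b{\left(-301 \right)}}{85074} = \frac{\left(-4\right) \left(-301\right)}{85074} = 1204 \cdot \frac{1}{85074} = \frac{602}{42537}$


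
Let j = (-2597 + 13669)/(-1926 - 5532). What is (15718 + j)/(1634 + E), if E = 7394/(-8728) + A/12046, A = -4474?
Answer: 1540445193385592/160036130233221 ≈ 9.6256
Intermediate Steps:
E = -32029299/26284372 (E = 7394/(-8728) - 4474/12046 = 7394*(-1/8728) - 4474*1/12046 = -3697/4364 - 2237/6023 = -32029299/26284372 ≈ -1.2186)
j = -5536/3729 (j = 11072/(-7458) = 11072*(-1/7458) = -5536/3729 ≈ -1.4846)
(15718 + j)/(1634 + E) = (15718 - 5536/3729)/(1634 - 32029299/26284372) = 58606886/(3729*(42916634549/26284372)) = (58606886/3729)*(26284372/42916634549) = 1540445193385592/160036130233221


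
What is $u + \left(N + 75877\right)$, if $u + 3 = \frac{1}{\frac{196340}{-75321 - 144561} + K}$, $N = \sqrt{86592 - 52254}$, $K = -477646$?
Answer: $\frac{3984369621037003}{52512977056} + \sqrt{34338} \approx 76059.0$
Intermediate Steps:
$N = \sqrt{34338} \approx 185.31$
$u = - \frac{157539041109}{52512977056}$ ($u = -3 + \frac{1}{\frac{196340}{-75321 - 144561} - 477646} = -3 + \frac{1}{\frac{196340}{-219882} - 477646} = -3 + \frac{1}{196340 \left(- \frac{1}{219882}\right) - 477646} = -3 + \frac{1}{- \frac{98170}{109941} - 477646} = -3 + \frac{1}{- \frac{52512977056}{109941}} = -3 - \frac{109941}{52512977056} = - \frac{157539041109}{52512977056} \approx -3.0$)
$u + \left(N + 75877\right) = - \frac{157539041109}{52512977056} + \left(\sqrt{34338} + 75877\right) = - \frac{157539041109}{52512977056} + \left(75877 + \sqrt{34338}\right) = \frac{3984369621037003}{52512977056} + \sqrt{34338}$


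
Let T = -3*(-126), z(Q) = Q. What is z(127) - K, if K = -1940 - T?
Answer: 2445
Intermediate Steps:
T = 378
K = -2318 (K = -1940 - 1*378 = -1940 - 378 = -2318)
z(127) - K = 127 - 1*(-2318) = 127 + 2318 = 2445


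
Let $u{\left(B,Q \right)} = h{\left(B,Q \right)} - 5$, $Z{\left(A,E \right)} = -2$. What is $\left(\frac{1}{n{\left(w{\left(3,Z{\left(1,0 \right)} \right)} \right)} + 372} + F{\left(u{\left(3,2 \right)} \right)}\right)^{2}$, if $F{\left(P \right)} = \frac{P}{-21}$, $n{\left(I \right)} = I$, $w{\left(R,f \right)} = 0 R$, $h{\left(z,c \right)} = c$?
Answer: $\frac{143641}{6780816} \approx 0.021183$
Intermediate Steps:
$w{\left(R,f \right)} = 0$
$u{\left(B,Q \right)} = -5 + Q$ ($u{\left(B,Q \right)} = Q - 5 = -5 + Q$)
$F{\left(P \right)} = - \frac{P}{21}$ ($F{\left(P \right)} = P \left(- \frac{1}{21}\right) = - \frac{P}{21}$)
$\left(\frac{1}{n{\left(w{\left(3,Z{\left(1,0 \right)} \right)} \right)} + 372} + F{\left(u{\left(3,2 \right)} \right)}\right)^{2} = \left(\frac{1}{0 + 372} - \frac{-5 + 2}{21}\right)^{2} = \left(\frac{1}{372} - - \frac{1}{7}\right)^{2} = \left(\frac{1}{372} + \frac{1}{7}\right)^{2} = \left(\frac{379}{2604}\right)^{2} = \frac{143641}{6780816}$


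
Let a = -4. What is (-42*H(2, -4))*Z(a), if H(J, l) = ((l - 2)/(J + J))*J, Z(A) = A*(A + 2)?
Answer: 1008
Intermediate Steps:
Z(A) = A*(2 + A)
H(J, l) = -1 + l/2 (H(J, l) = ((-2 + l)/((2*J)))*J = ((-2 + l)*(1/(2*J)))*J = ((-2 + l)/(2*J))*J = -1 + l/2)
(-42*H(2, -4))*Z(a) = (-42*(-1 + (½)*(-4)))*(-4*(2 - 4)) = (-42*(-1 - 2))*(-4*(-2)) = -42*(-3)*8 = 126*8 = 1008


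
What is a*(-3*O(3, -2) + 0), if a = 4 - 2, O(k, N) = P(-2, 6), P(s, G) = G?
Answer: -36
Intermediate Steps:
O(k, N) = 6
a = 2
a*(-3*O(3, -2) + 0) = 2*(-3*6 + 0) = 2*(-18 + 0) = 2*(-18) = -36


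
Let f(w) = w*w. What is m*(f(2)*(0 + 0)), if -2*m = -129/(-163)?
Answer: 0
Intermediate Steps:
f(w) = w**2
m = -129/326 (m = -(-129)/(2*(-163)) = -(-129)*(-1)/(2*163) = -1/2*129/163 = -129/326 ≈ -0.39571)
m*(f(2)*(0 + 0)) = -129*2**2*(0 + 0)/326 = -258*0/163 = -129/326*0 = 0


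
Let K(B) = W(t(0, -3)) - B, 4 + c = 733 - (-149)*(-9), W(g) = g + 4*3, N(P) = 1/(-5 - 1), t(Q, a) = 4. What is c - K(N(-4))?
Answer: -3769/6 ≈ -628.17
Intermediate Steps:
N(P) = -1/6 (N(P) = 1/(-6) = -1/6)
W(g) = 12 + g (W(g) = g + 12 = 12 + g)
c = -612 (c = -4 + (733 - (-149)*(-9)) = -4 + (733 - 1*1341) = -4 + (733 - 1341) = -4 - 608 = -612)
K(B) = 16 - B (K(B) = (12 + 4) - B = 16 - B)
c - K(N(-4)) = -612 - (16 - 1*(-1/6)) = -612 - (16 + 1/6) = -612 - 1*97/6 = -612 - 97/6 = -3769/6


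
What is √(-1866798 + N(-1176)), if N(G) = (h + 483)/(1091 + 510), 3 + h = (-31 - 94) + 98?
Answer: I*√4784977775145/1601 ≈ 1366.3*I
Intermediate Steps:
h = -30 (h = -3 + ((-31 - 94) + 98) = -3 + (-125 + 98) = -3 - 27 = -30)
N(G) = 453/1601 (N(G) = (-30 + 483)/(1091 + 510) = 453/1601)
√(-1866798 + N(-1176)) = √(-1866798 + 453/1601) = √(-2988743145/1601) = I*√4784977775145/1601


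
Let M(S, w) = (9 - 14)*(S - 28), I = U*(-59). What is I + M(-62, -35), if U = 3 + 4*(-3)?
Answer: 981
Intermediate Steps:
U = -9 (U = 3 - 12 = -9)
I = 531 (I = -9*(-59) = 531)
M(S, w) = 140 - 5*S (M(S, w) = -5*(-28 + S) = 140 - 5*S)
I + M(-62, -35) = 531 + (140 - 5*(-62)) = 531 + (140 + 310) = 531 + 450 = 981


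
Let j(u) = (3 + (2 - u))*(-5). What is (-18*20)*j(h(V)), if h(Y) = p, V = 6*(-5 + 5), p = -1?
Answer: 10800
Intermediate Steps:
V = 0 (V = 6*0 = 0)
h(Y) = -1
j(u) = -25 + 5*u (j(u) = (5 - u)*(-5) = -25 + 5*u)
(-18*20)*j(h(V)) = (-18*20)*(-25 + 5*(-1)) = -360*(-25 - 5) = -360*(-30) = 10800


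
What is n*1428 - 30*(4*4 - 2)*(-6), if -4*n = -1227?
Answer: 440559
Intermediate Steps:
n = 1227/4 (n = -¼*(-1227) = 1227/4 ≈ 306.75)
n*1428 - 30*(4*4 - 2)*(-6) = (1227/4)*1428 - 30*(4*4 - 2)*(-6) = 438039 - 30*(16 - 2)*(-6) = 438039 - 30*14*(-6) = 438039 - 5*84*(-6) = 438039 - 420*(-6) = 438039 + 2520 = 440559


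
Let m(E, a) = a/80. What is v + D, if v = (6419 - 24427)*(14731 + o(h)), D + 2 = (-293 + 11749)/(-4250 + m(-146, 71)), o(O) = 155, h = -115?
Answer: -91123778753090/339929 ≈ -2.6807e+8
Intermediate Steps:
m(E, a) = a/80 (m(E, a) = a*(1/80) = a/80)
D = -1596338/339929 (D = -2 + (-293 + 11749)/(-4250 + (1/80)*71) = -2 + 11456/(-4250 + 71/80) = -2 + 11456/(-339929/80) = -2 + 11456*(-80/339929) = -2 - 916480/339929 = -1596338/339929 ≈ -4.6961)
v = -268067088 (v = (6419 - 24427)*(14731 + 155) = -18008*14886 = -268067088)
v + D = -268067088 - 1596338/339929 = -91123778753090/339929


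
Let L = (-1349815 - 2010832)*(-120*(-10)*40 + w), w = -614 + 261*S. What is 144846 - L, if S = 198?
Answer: 332919279254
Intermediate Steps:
w = 51064 (w = -614 + 261*198 = -614 + 51678 = 51064)
L = -332919134408 (L = (-1349815 - 2010832)*(-120*(-10)*40 + 51064) = -3360647*(1200*40 + 51064) = -3360647*(48000 + 51064) = -3360647*99064 = -332919134408)
144846 - L = 144846 - 1*(-332919134408) = 144846 + 332919134408 = 332919279254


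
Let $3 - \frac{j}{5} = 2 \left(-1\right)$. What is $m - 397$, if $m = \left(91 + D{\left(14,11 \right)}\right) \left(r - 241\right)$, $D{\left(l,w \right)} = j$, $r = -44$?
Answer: $-33457$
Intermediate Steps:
$j = 25$ ($j = 15 - 5 \cdot 2 \left(-1\right) = 15 - -10 = 15 + 10 = 25$)
$D{\left(l,w \right)} = 25$
$m = -33060$ ($m = \left(91 + 25\right) \left(-44 - 241\right) = 116 \left(-285\right) = -33060$)
$m - 397 = -33060 - 397 = -33457$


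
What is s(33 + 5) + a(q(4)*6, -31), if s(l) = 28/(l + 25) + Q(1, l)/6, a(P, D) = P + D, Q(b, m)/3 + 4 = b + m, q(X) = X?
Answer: 197/18 ≈ 10.944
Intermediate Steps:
Q(b, m) = -12 + 3*b + 3*m (Q(b, m) = -12 + 3*(b + m) = -12 + (3*b + 3*m) = -12 + 3*b + 3*m)
a(P, D) = D + P
s(l) = -3/2 + l/2 + 28/(25 + l) (s(l) = 28/(l + 25) + (-12 + 3*1 + 3*l)/6 = 28/(25 + l) + (-12 + 3 + 3*l)*(1/6) = 28/(25 + l) + (-9 + 3*l)*(1/6) = 28/(25 + l) + (-3/2 + l/2) = -3/2 + l/2 + 28/(25 + l))
s(33 + 5) + a(q(4)*6, -31) = (-19 + (33 + 5)**2 + 22*(33 + 5))/(2*(25 + (33 + 5))) + (-31 + 4*6) = (-19 + 38**2 + 22*38)/(2*(25 + 38)) + (-31 + 24) = (1/2)*(-19 + 1444 + 836)/63 - 7 = (1/2)*(1/63)*2261 - 7 = 323/18 - 7 = 197/18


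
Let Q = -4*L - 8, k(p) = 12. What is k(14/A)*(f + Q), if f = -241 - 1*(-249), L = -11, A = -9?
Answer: 528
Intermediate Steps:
f = 8 (f = -241 + 249 = 8)
Q = 36 (Q = -4*(-11) - 8 = 44 - 8 = 36)
k(14/A)*(f + Q) = 12*(8 + 36) = 12*44 = 528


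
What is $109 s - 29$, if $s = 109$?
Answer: $11852$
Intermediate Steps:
$109 s - 29 = 109 \cdot 109 - 29 = 11881 - 29 = 11852$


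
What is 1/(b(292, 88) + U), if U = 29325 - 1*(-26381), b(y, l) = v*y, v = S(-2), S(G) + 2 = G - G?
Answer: 1/55122 ≈ 1.8142e-5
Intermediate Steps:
S(G) = -2 (S(G) = -2 + (G - G) = -2 + 0 = -2)
v = -2
b(y, l) = -2*y
U = 55706 (U = 29325 + 26381 = 55706)
1/(b(292, 88) + U) = 1/(-2*292 + 55706) = 1/(-584 + 55706) = 1/55122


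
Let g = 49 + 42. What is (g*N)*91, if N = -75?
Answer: -621075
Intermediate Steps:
g = 91
(g*N)*91 = (91*(-75))*91 = -6825*91 = -621075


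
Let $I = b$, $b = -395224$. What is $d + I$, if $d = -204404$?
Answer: $-599628$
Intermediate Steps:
$I = -395224$
$d + I = -204404 - 395224 = -599628$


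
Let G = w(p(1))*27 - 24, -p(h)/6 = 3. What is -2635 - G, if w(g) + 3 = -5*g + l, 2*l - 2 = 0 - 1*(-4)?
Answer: -5041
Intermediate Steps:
l = 3 (l = 1 + (0 - 1*(-4))/2 = 1 + (0 + 4)/2 = 1 + (1/2)*4 = 1 + 2 = 3)
p(h) = -18 (p(h) = -6*3 = -18)
w(g) = -5*g (w(g) = -3 + (-5*g + 3) = -3 + (3 - 5*g) = -5*g)
G = 2406 (G = -5*(-18)*27 - 24 = 90*27 - 24 = 2430 - 24 = 2406)
-2635 - G = -2635 - 1*2406 = -2635 - 2406 = -5041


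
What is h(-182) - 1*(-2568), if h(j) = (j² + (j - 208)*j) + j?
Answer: 106490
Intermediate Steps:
h(j) = j + j² + j*(-208 + j) (h(j) = (j² + (-208 + j)*j) + j = (j² + j*(-208 + j)) + j = j + j² + j*(-208 + j))
h(-182) - 1*(-2568) = -182*(-207 + 2*(-182)) - 1*(-2568) = -182*(-207 - 364) + 2568 = -182*(-571) + 2568 = 103922 + 2568 = 106490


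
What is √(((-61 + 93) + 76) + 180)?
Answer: 12*√2 ≈ 16.971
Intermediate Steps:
√(((-61 + 93) + 76) + 180) = √((32 + 76) + 180) = √(108 + 180) = √288 = 12*√2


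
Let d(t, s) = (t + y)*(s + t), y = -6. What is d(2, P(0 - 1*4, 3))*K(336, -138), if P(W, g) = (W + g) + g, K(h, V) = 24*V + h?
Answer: 47616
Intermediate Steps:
K(h, V) = h + 24*V
P(W, g) = W + 2*g
d(t, s) = (-6 + t)*(s + t) (d(t, s) = (t - 6)*(s + t) = (-6 + t)*(s + t))
d(2, P(0 - 1*4, 3))*K(336, -138) = (2² - 6*((0 - 1*4) + 2*3) - 6*2 + ((0 - 1*4) + 2*3)*2)*(336 + 24*(-138)) = (4 - 6*((0 - 4) + 6) - 12 + ((0 - 4) + 6)*2)*(336 - 3312) = (4 - 6*(-4 + 6) - 12 + (-4 + 6)*2)*(-2976) = (4 - 6*2 - 12 + 2*2)*(-2976) = (4 - 12 - 12 + 4)*(-2976) = -16*(-2976) = 47616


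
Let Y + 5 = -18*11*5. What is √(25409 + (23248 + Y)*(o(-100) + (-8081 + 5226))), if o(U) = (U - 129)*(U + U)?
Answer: √955680494 ≈ 30914.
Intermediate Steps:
Y = -995 (Y = -5 - 18*11*5 = -5 - 198*5 = -5 - 990 = -995)
o(U) = 2*U*(-129 + U) (o(U) = (-129 + U)*(2*U) = 2*U*(-129 + U))
√(25409 + (23248 + Y)*(o(-100) + (-8081 + 5226))) = √(25409 + (23248 - 995)*(2*(-100)*(-129 - 100) + (-8081 + 5226))) = √(25409 + 22253*(2*(-100)*(-229) - 2855)) = √(25409 + 22253*(45800 - 2855)) = √(25409 + 22253*42945) = √(25409 + 955655085) = √955680494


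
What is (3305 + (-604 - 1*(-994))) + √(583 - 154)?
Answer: 3695 + √429 ≈ 3715.7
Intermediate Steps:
(3305 + (-604 - 1*(-994))) + √(583 - 154) = (3305 + (-604 + 994)) + √429 = (3305 + 390) + √429 = 3695 + √429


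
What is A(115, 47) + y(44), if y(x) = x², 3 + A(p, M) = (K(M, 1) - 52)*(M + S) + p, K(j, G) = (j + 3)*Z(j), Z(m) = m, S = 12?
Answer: 137630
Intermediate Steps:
K(j, G) = j*(3 + j) (K(j, G) = (j + 3)*j = (3 + j)*j = j*(3 + j))
A(p, M) = -3 + p + (-52 + M*(3 + M))*(12 + M) (A(p, M) = -3 + ((M*(3 + M) - 52)*(M + 12) + p) = -3 + ((-52 + M*(3 + M))*(12 + M) + p) = -3 + (p + (-52 + M*(3 + M))*(12 + M)) = -3 + p + (-52 + M*(3 + M))*(12 + M))
A(115, 47) + y(44) = (-627 + 115 + 47³ - 16*47 + 15*47²) + 44² = (-627 + 115 + 103823 - 752 + 15*2209) + 1936 = (-627 + 115 + 103823 - 752 + 33135) + 1936 = 135694 + 1936 = 137630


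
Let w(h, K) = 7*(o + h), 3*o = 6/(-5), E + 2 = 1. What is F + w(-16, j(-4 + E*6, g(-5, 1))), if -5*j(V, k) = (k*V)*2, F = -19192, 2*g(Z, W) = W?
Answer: -96534/5 ≈ -19307.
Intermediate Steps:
E = -1 (E = -2 + 1 = -1)
g(Z, W) = W/2
o = -⅖ (o = (6/(-5))/3 = (6*(-⅕))/3 = (⅓)*(-6/5) = -⅖ ≈ -0.40000)
j(V, k) = -2*V*k/5 (j(V, k) = -k*V*2/5 = -V*k*2/5 = -2*V*k/5)
w(h, K) = -14/5 + 7*h (w(h, K) = 7*(-⅖ + h) = -14/5 + 7*h)
F + w(-16, j(-4 + E*6, g(-5, 1))) = -19192 + (-14/5 + 7*(-16)) = -19192 + (-14/5 - 112) = -19192 - 574/5 = -96534/5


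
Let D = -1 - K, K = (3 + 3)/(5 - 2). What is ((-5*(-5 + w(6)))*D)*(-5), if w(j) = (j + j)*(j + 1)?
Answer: -5925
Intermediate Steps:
K = 2 (K = 6/3 = 6*(⅓) = 2)
w(j) = 2*j*(1 + j) (w(j) = (2*j)*(1 + j) = 2*j*(1 + j))
D = -3 (D = -1 - 1*2 = -1 - 2 = -3)
((-5*(-5 + w(6)))*D)*(-5) = (-5*(-5 + 2*6*(1 + 6))*(-3))*(-5) = (-5*(-5 + 2*6*7)*(-3))*(-5) = (-5*(-5 + 84)*(-3))*(-5) = (-5*79*(-3))*(-5) = -395*(-3)*(-5) = 1185*(-5) = -5925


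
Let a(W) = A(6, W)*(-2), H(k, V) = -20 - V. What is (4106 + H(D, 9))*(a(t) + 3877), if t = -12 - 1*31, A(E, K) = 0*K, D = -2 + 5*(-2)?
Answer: 15806529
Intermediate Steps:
D = -12 (D = -2 - 10 = -12)
A(E, K) = 0
t = -43 (t = -12 - 31 = -43)
a(W) = 0 (a(W) = 0*(-2) = 0)
(4106 + H(D, 9))*(a(t) + 3877) = (4106 + (-20 - 1*9))*(0 + 3877) = (4106 + (-20 - 9))*3877 = (4106 - 29)*3877 = 4077*3877 = 15806529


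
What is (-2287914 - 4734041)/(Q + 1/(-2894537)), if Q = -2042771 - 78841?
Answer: 4065061711967/1228216886729 ≈ 3.3097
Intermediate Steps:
Q = -2121612
(-2287914 - 4734041)/(Q + 1/(-2894537)) = (-2287914 - 4734041)/(-2121612 + 1/(-2894537)) = -7021955/(-2121612 - 1/2894537) = -7021955/(-6141084433645/2894537) = -7021955*(-2894537/6141084433645) = 4065061711967/1228216886729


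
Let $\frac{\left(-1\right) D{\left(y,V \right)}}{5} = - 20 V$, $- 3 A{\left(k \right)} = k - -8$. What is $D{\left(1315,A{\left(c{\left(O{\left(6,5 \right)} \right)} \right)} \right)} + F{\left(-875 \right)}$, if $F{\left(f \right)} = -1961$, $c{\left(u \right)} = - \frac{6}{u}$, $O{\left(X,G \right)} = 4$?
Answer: $- \frac{6533}{3} \approx -2177.7$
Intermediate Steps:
$A{\left(k \right)} = - \frac{8}{3} - \frac{k}{3}$ ($A{\left(k \right)} = - \frac{k - -8}{3} = - \frac{k + 8}{3} = - \frac{8 + k}{3} = - \frac{8}{3} - \frac{k}{3}$)
$D{\left(y,V \right)} = 100 V$ ($D{\left(y,V \right)} = - 5 \left(- 20 V\right) = 100 V$)
$D{\left(1315,A{\left(c{\left(O{\left(6,5 \right)} \right)} \right)} \right)} + F{\left(-875 \right)} = 100 \left(- \frac{8}{3} - \frac{\left(-6\right) \frac{1}{4}}{3}\right) - 1961 = 100 \left(- \frac{8}{3} - - \frac{1}{2}\right) - 1961 = 100 \left(- \frac{8}{3} + \frac{1}{2}\right) - 1961 = 100 \left(- \frac{13}{6}\right) - 1961 = - \frac{650}{3} - 1961 = - \frac{6533}{3}$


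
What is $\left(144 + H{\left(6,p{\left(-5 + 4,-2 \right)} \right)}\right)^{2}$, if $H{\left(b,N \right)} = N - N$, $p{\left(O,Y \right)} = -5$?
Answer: $20736$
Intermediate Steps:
$H{\left(b,N \right)} = 0$
$\left(144 + H{\left(6,p{\left(-5 + 4,-2 \right)} \right)}\right)^{2} = \left(144 + 0\right)^{2} = 144^{2} = 20736$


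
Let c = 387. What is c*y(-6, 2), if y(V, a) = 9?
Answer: 3483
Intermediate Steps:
c*y(-6, 2) = 387*9 = 3483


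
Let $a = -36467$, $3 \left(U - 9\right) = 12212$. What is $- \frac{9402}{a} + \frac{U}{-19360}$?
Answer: $\frac{99748547}{2118003360} \approx 0.047096$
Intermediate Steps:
$U = \frac{12239}{3}$ ($U = 9 + \frac{1}{3} \cdot 12212 = 9 + \frac{12212}{3} = \frac{12239}{3} \approx 4079.7$)
$- \frac{9402}{a} + \frac{U}{-19360} = - \frac{9402}{-36467} + \frac{12239}{3 \left(-19360\right)} = \left(-9402\right) \left(- \frac{1}{36467}\right) + \frac{12239}{3} \left(- \frac{1}{19360}\right) = \frac{9402}{36467} - \frac{12239}{58080} = \frac{99748547}{2118003360}$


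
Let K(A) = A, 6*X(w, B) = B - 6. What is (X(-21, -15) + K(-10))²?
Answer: 729/4 ≈ 182.25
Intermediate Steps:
X(w, B) = -1 + B/6 (X(w, B) = (B - 6)/6 = (-6 + B)/6 = -1 + B/6)
(X(-21, -15) + K(-10))² = ((-1 + (⅙)*(-15)) - 10)² = ((-1 - 5/2) - 10)² = (-7/2 - 10)² = (-27/2)² = 729/4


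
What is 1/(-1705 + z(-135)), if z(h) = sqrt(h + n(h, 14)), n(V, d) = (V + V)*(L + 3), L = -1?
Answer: -341/581540 - 3*I*sqrt(3)/581540 ≈ -0.00058637 - 8.9352e-6*I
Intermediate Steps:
n(V, d) = 4*V (n(V, d) = (V + V)*(-1 + 3) = (2*V)*2 = 4*V)
z(h) = sqrt(5)*sqrt(h) (z(h) = sqrt(h + 4*h) = sqrt(5*h) = sqrt(5)*sqrt(h))
1/(-1705 + z(-135)) = 1/(-1705 + sqrt(5)*sqrt(-135)) = 1/(-1705 + sqrt(5)*(3*I*sqrt(15))) = 1/(-1705 + 15*I*sqrt(3))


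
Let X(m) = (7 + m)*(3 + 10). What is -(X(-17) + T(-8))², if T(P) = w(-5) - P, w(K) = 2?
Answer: -14400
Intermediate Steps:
T(P) = 2 - P
X(m) = 91 + 13*m (X(m) = (7 + m)*13 = 91 + 13*m)
-(X(-17) + T(-8))² = -((91 + 13*(-17)) + (2 - 1*(-8)))² = -((91 - 221) + (2 + 8))² = -(-130 + 10)² = -1*(-120)² = -1*14400 = -14400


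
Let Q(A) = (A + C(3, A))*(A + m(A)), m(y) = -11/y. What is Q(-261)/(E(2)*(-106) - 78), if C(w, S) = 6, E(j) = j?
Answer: -578935/2523 ≈ -229.46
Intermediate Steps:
Q(A) = (6 + A)*(A - 11/A) (Q(A) = (A + 6)*(A - 11/A) = (6 + A)*(A - 11/A))
Q(-261)/(E(2)*(-106) - 78) = (-11 + (-261)**2 - 66/(-261) + 6*(-261))/(2*(-106) - 78) = (-11 + 68121 - 66*(-1/261) - 1566)/(-212 - 78) = (-11 + 68121 + 22/87 - 1566)/(-290) = (5789350/87)*(-1/290) = -578935/2523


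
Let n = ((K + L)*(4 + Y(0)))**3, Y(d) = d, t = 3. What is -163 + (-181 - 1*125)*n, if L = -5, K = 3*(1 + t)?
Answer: -6717475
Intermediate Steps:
K = 12 (K = 3*(1 + 3) = 3*4 = 12)
n = 21952 (n = ((12 - 5)*(4 + 0))**3 = (7*4)**3 = 28**3 = 21952)
-163 + (-181 - 1*125)*n = -163 + (-181 - 1*125)*21952 = -163 + (-181 - 125)*21952 = -163 - 306*21952 = -163 - 6717312 = -6717475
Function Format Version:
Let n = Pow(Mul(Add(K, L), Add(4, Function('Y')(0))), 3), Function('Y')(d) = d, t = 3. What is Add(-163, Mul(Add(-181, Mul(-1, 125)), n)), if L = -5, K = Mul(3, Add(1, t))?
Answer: -6717475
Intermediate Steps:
K = 12 (K = Mul(3, Add(1, 3)) = Mul(3, 4) = 12)
n = 21952 (n = Pow(Mul(Add(12, -5), Add(4, 0)), 3) = Pow(Mul(7, 4), 3) = Pow(28, 3) = 21952)
Add(-163, Mul(Add(-181, Mul(-1, 125)), n)) = Add(-163, Mul(Add(-181, Mul(-1, 125)), 21952)) = Add(-163, Mul(Add(-181, -125), 21952)) = Add(-163, Mul(-306, 21952)) = Add(-163, -6717312) = -6717475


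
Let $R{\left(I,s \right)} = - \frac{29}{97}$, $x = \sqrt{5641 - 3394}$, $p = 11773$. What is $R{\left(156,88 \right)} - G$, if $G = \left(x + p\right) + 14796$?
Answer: $- \frac{2577222}{97} - \sqrt{2247} \approx -26617.0$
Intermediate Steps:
$x = \sqrt{2247} \approx 47.403$
$G = 26569 + \sqrt{2247}$ ($G = \left(\sqrt{2247} + 11773\right) + 14796 = \left(11773 + \sqrt{2247}\right) + 14796 = 26569 + \sqrt{2247} \approx 26616.0$)
$R{\left(I,s \right)} = - \frac{29}{97}$ ($R{\left(I,s \right)} = \left(-29\right) \frac{1}{97} = - \frac{29}{97}$)
$R{\left(156,88 \right)} - G = - \frac{29}{97} - \left(26569 + \sqrt{2247}\right) = - \frac{2577222}{97} - \sqrt{2247}$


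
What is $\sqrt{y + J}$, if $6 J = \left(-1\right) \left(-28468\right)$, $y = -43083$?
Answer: $\frac{i \sqrt{345045}}{3} \approx 195.8 i$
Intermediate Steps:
$J = \frac{14234}{3}$ ($J = \frac{\left(-1\right) \left(-28468\right)}{6} = \frac{1}{6} \cdot 28468 = \frac{14234}{3} \approx 4744.7$)
$\sqrt{y + J} = \sqrt{-43083 + \frac{14234}{3}} = \sqrt{- \frac{115015}{3}} = \frac{i \sqrt{345045}}{3}$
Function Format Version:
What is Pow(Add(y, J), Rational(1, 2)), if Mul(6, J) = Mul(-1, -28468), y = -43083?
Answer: Mul(Rational(1, 3), I, Pow(345045, Rational(1, 2))) ≈ Mul(195.80, I)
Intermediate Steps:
J = Rational(14234, 3) (J = Mul(Rational(1, 6), Mul(-1, -28468)) = Mul(Rational(1, 6), 28468) = Rational(14234, 3) ≈ 4744.7)
Pow(Add(y, J), Rational(1, 2)) = Pow(Add(-43083, Rational(14234, 3)), Rational(1, 2)) = Pow(Rational(-115015, 3), Rational(1, 2)) = Mul(Rational(1, 3), I, Pow(345045, Rational(1, 2)))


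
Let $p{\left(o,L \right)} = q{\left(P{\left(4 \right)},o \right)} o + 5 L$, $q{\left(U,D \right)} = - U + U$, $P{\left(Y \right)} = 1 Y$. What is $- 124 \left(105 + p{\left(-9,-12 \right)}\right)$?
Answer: $-5580$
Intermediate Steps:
$P{\left(Y \right)} = Y$
$q{\left(U,D \right)} = 0$
$p{\left(o,L \right)} = 5 L$ ($p{\left(o,L \right)} = 0 o + 5 L = 0 + 5 L = 5 L$)
$- 124 \left(105 + p{\left(-9,-12 \right)}\right) = - 124 \left(105 + 5 \left(-12\right)\right) = - 124 \left(105 - 60\right) = \left(-124\right) 45 = -5580$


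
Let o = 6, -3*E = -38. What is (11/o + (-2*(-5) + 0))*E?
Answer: 1349/9 ≈ 149.89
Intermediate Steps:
E = 38/3 (E = -⅓*(-38) = 38/3 ≈ 12.667)
(11/o + (-2*(-5) + 0))*E = (11/6 + (-2*(-5) + 0))*(38/3) = (11*(⅙) + (10 + 0))*(38/3) = (11/6 + 10)*(38/3) = (71/6)*(38/3) = 1349/9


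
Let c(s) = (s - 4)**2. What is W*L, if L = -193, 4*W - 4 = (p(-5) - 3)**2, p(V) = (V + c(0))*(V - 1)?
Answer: -919645/4 ≈ -2.2991e+5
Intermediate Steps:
c(s) = (-4 + s)**2
p(V) = (-1 + V)*(16 + V) (p(V) = (V + (-4 + 0)**2)*(V - 1) = (V + (-4)**2)*(-1 + V) = (V + 16)*(-1 + V) = (16 + V)*(-1 + V) = (-1 + V)*(16 + V))
W = 4765/4 (W = 1 + ((-16 + (-5)**2 + 15*(-5)) - 3)**2/4 = 1 + ((-16 + 25 - 75) - 3)**2/4 = 1 + (-66 - 3)**2/4 = 1 + (1/4)*(-69)**2 = 1 + (1/4)*4761 = 1 + 4761/4 = 4765/4 ≈ 1191.3)
W*L = (4765/4)*(-193) = -919645/4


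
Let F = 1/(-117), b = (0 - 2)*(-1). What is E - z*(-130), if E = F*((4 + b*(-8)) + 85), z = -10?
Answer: -152173/117 ≈ -1300.6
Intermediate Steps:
b = 2 (b = -2*(-1) = 2)
F = -1/117 ≈ -0.0085470
E = -73/117 (E = -((4 + 2*(-8)) + 85)/117 = -((4 - 16) + 85)/117 = -(-12 + 85)/117 = -1/117*73 = -73/117 ≈ -0.62393)
E - z*(-130) = -73/117 - (-10)*(-130) = -73/117 - 1*1300 = -73/117 - 1300 = -152173/117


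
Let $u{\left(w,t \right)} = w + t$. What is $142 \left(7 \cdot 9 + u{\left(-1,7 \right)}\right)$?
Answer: $9798$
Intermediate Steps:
$u{\left(w,t \right)} = t + w$
$142 \left(7 \cdot 9 + u{\left(-1,7 \right)}\right) = 142 \left(7 \cdot 9 + \left(7 - 1\right)\right) = 142 \left(63 + 6\right) = 142 \cdot 69 = 9798$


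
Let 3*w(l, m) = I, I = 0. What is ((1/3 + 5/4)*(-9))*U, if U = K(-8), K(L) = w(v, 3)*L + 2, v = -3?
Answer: -57/2 ≈ -28.500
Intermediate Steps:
w(l, m) = 0 (w(l, m) = (⅓)*0 = 0)
K(L) = 2 (K(L) = 0*L + 2 = 0 + 2 = 2)
U = 2
((1/3 + 5/4)*(-9))*U = ((1/3 + 5/4)*(-9))*2 = ((1*(⅓) + 5*(¼))*(-9))*2 = ((⅓ + 5/4)*(-9))*2 = ((19/12)*(-9))*2 = -57/4*2 = -57/2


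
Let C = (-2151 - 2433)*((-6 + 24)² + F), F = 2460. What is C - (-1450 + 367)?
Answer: -12760773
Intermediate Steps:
C = -12761856 (C = (-2151 - 2433)*((-6 + 24)² + 2460) = -4584*(18² + 2460) = -4584*(324 + 2460) = -4584*2784 = -12761856)
C - (-1450 + 367) = -12761856 - (-1450 + 367) = -12761856 - 1*(-1083) = -12761856 + 1083 = -12760773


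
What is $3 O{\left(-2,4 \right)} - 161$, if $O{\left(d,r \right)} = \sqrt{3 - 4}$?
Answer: $-161 + 3 i \approx -161.0 + 3.0 i$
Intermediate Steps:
$O{\left(d,r \right)} = i$ ($O{\left(d,r \right)} = \sqrt{-1} = i$)
$3 O{\left(-2,4 \right)} - 161 = 3 i - 161 = -161 + 3 i$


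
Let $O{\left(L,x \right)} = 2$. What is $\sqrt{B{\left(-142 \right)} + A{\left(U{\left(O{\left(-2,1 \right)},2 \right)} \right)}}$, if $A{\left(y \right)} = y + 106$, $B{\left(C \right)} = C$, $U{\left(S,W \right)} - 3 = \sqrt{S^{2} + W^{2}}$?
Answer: $\sqrt{-33 + 2 \sqrt{2}} \approx 5.4929 i$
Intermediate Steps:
$U{\left(S,W \right)} = 3 + \sqrt{S^{2} + W^{2}}$
$A{\left(y \right)} = 106 + y$
$\sqrt{B{\left(-142 \right)} + A{\left(U{\left(O{\left(-2,1 \right)},2 \right)} \right)}} = \sqrt{-142 + \left(106 + \left(3 + \sqrt{2^{2} + 2^{2}}\right)\right)} = \sqrt{-142 + \left(106 + \left(3 + \sqrt{4 + 4}\right)\right)} = \sqrt{-142 + \left(106 + \left(3 + \sqrt{8}\right)\right)} = \sqrt{-142 + \left(106 + \left(3 + 2 \sqrt{2}\right)\right)} = \sqrt{-142 + \left(109 + 2 \sqrt{2}\right)} = \sqrt{-33 + 2 \sqrt{2}}$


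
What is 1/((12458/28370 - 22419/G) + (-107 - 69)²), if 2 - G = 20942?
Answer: 3960452/122684940469 ≈ 3.2282e-5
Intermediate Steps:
G = -20940 (G = 2 - 1*20942 = 2 - 20942 = -20940)
1/((12458/28370 - 22419/G) + (-107 - 69)²) = 1/((12458/28370 - 22419/(-20940)) + (-107 - 69)²) = 1/((12458*(1/28370) - 22419*(-1/20940)) + (-176)²) = 1/((6229/14185 + 7473/6980) + 30976) = 1/(5979317/3960452 + 30976) = 1/(122684940469/3960452) = 3960452/122684940469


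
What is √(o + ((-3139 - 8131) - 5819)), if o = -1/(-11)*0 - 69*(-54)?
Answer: I*√13363 ≈ 115.6*I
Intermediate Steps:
o = 3726 (o = -1*(-1/11)*0 + 3726 = (1/11)*0 + 3726 = 0 + 3726 = 3726)
√(o + ((-3139 - 8131) - 5819)) = √(3726 + ((-3139 - 8131) - 5819)) = √(3726 + (-11270 - 5819)) = √(3726 - 17089) = √(-13363) = I*√13363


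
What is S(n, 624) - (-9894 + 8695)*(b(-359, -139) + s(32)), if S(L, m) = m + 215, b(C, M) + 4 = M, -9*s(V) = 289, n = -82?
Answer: -1882073/9 ≈ -2.0912e+5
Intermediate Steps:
s(V) = -289/9 (s(V) = -⅑*289 = -289/9)
b(C, M) = -4 + M
S(L, m) = 215 + m
S(n, 624) - (-9894 + 8695)*(b(-359, -139) + s(32)) = (215 + 624) - (-9894 + 8695)*((-4 - 139) - 289/9) = 839 - (-1199)*(-143 - 289/9) = 839 - (-1199)*(-1576)/9 = 839 - 1*1889624/9 = 839 - 1889624/9 = -1882073/9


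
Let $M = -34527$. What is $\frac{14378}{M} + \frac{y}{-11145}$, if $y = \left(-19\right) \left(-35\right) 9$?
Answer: $- \frac{24459127}{25653561} \approx -0.95344$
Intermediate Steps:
$y = 5985$ ($y = 665 \cdot 9 = 5985$)
$\frac{14378}{M} + \frac{y}{-11145} = \frac{14378}{-34527} + \frac{5985}{-11145} = 14378 \left(- \frac{1}{34527}\right) + 5985 \left(- \frac{1}{11145}\right) = - \frac{14378}{34527} - \frac{399}{743} = - \frac{24459127}{25653561}$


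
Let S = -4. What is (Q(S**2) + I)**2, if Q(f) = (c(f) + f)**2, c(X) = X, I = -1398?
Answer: 139876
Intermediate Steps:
Q(f) = 4*f**2 (Q(f) = (f + f)**2 = (2*f)**2 = 4*f**2)
(Q(S**2) + I)**2 = (4*((-4)**2)**2 - 1398)**2 = (4*16**2 - 1398)**2 = (4*256 - 1398)**2 = (1024 - 1398)**2 = (-374)**2 = 139876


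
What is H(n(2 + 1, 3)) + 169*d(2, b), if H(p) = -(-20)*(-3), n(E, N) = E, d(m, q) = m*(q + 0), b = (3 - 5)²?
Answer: 1292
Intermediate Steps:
b = 4 (b = (-2)² = 4)
d(m, q) = m*q
H(p) = -60 (H(p) = -4*15 = -60)
H(n(2 + 1, 3)) + 169*d(2, b) = -60 + 169*(2*4) = -60 + 169*8 = -60 + 1352 = 1292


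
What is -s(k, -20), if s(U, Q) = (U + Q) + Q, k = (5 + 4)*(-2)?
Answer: 58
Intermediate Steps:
k = -18 (k = 9*(-2) = -18)
s(U, Q) = U + 2*Q (s(U, Q) = (Q + U) + Q = U + 2*Q)
-s(k, -20) = -(-18 + 2*(-20)) = -(-18 - 40) = -1*(-58) = 58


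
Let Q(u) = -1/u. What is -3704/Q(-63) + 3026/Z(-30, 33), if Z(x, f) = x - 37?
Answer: -15637610/67 ≈ -2.3340e+5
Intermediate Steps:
Z(x, f) = -37 + x
-3704/Q(-63) + 3026/Z(-30, 33) = -3704/((-1/(-63))) + 3026/(-37 - 30) = -3704/((-1*(-1/63))) + 3026/(-67) = -3704/1/63 + 3026*(-1/67) = -3704*63 - 3026/67 = -233352 - 3026/67 = -15637610/67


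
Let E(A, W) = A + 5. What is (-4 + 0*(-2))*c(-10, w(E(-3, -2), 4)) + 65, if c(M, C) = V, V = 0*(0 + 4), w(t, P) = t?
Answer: 65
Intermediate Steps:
E(A, W) = 5 + A
V = 0 (V = 0*4 = 0)
c(M, C) = 0
(-4 + 0*(-2))*c(-10, w(E(-3, -2), 4)) + 65 = (-4 + 0*(-2))*0 + 65 = (-4 + 0)*0 + 65 = -4*0 + 65 = 0 + 65 = 65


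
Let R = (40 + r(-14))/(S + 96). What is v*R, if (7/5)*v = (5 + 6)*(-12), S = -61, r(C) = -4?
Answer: -4752/49 ≈ -96.980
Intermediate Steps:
R = 36/35 (R = (40 - 4)/(-61 + 96) = 36/35 ≈ 1.0286)
v = -660/7 (v = 5*((5 + 6)*(-12))/7 = 5*(11*(-12))/7 = (5/7)*(-132) = -660/7 ≈ -94.286)
v*R = -660/7*36/35 = -4752/49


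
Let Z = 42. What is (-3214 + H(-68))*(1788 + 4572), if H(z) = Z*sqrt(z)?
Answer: -20441040 + 534240*I*sqrt(17) ≈ -2.0441e+7 + 2.2027e+6*I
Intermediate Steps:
H(z) = 42*sqrt(z)
(-3214 + H(-68))*(1788 + 4572) = (-3214 + 42*sqrt(-68))*(1788 + 4572) = (-3214 + 42*(2*I*sqrt(17)))*6360 = (-3214 + 84*I*sqrt(17))*6360 = -20441040 + 534240*I*sqrt(17)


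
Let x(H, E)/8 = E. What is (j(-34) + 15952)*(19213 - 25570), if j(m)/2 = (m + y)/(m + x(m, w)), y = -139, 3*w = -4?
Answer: -6797559171/67 ≈ -1.0146e+8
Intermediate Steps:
w = -4/3 (w = (⅓)*(-4) = -4/3 ≈ -1.3333)
x(H, E) = 8*E
j(m) = 2*(-139 + m)/(-32/3 + m) (j(m) = 2*((m - 139)/(m + 8*(-4/3))) = 2*((-139 + m)/(m - 32/3)) = 2*((-139 + m)/(-32/3 + m)) = 2*(-139 + m)/(-32/3 + m))
(j(-34) + 15952)*(19213 - 25570) = (6*(-139 - 34)/(-32 + 3*(-34)) + 15952)*(19213 - 25570) = (6*(-173)/(-32 - 102) + 15952)*(-6357) = (6*(-173)/(-134) + 15952)*(-6357) = (6*(-1/134)*(-173) + 15952)*(-6357) = (519/67 + 15952)*(-6357) = (1069303/67)*(-6357) = -6797559171/67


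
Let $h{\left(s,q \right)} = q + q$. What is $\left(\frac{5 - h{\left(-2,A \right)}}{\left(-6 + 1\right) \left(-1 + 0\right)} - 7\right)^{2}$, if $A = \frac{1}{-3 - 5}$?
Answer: $\frac{14161}{400} \approx 35.402$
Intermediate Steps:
$A = - \frac{1}{8}$ ($A = \frac{1}{-8} = - \frac{1}{8} \approx -0.125$)
$h{\left(s,q \right)} = 2 q$
$\left(\frac{5 - h{\left(-2,A \right)}}{\left(-6 + 1\right) \left(-1 + 0\right)} - 7\right)^{2} = \left(\frac{5 - 2 \left(- \frac{1}{8}\right)}{\left(-6 + 1\right) \left(-1 + 0\right)} - 7\right)^{2} = \left(\frac{5 - - \frac{1}{4}}{\left(-5\right) \left(-1\right)} - 7\right)^{2} = \left(\frac{5 + \frac{1}{4}}{5} - 7\right)^{2} = \left(\frac{21}{4} \cdot \frac{1}{5} - 7\right)^{2} = \left(\frac{21}{20} - 7\right)^{2} = \left(- \frac{119}{20}\right)^{2} = \frac{14161}{400}$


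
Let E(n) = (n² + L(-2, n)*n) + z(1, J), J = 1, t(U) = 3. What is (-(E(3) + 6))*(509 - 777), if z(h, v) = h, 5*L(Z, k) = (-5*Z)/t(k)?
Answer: 4824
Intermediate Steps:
L(Z, k) = -Z/3 (L(Z, k) = (-5*Z/3)/5 = -Z/3)
E(n) = 1 + n² + 2*n/3 (E(n) = (n² + (-⅓*(-2))*n) + 1 = (n² + 2*n/3) + 1 = 1 + n² + 2*n/3)
(-(E(3) + 6))*(509 - 777) = (-((1 + 3² + (⅔)*3) + 6))*(509 - 777) = -((1 + 9 + 2) + 6)*(-268) = -(12 + 6)*(-268) = -1*18*(-268) = -18*(-268) = 4824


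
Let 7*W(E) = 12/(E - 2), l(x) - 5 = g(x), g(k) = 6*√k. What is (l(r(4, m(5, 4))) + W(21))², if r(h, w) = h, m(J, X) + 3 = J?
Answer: 5166529/17689 ≈ 292.08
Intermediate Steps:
m(J, X) = -3 + J
l(x) = 5 + 6*√x
W(E) = 12/(7*(-2 + E)) (W(E) = (12/(E - 2))/7 = (12/(-2 + E))/7 = 12/(7*(-2 + E)))
(l(r(4, m(5, 4))) + W(21))² = ((5 + 6*√4) + 12/(7*(-2 + 21)))² = ((5 + 6*2) + (12/7)/19)² = ((5 + 12) + (12/7)*(1/19))² = (17 + 12/133)² = (2273/133)² = 5166529/17689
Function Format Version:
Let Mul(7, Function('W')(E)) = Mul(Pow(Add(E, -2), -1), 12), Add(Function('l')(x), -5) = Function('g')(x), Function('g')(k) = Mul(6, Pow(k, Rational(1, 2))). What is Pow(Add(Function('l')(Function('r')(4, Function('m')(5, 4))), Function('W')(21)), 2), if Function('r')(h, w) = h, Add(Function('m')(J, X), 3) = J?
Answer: Rational(5166529, 17689) ≈ 292.08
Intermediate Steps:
Function('m')(J, X) = Add(-3, J)
Function('l')(x) = Add(5, Mul(6, Pow(x, Rational(1, 2))))
Function('W')(E) = Mul(Rational(12, 7), Pow(Add(-2, E), -1)) (Function('W')(E) = Mul(Rational(1, 7), Mul(Pow(Add(E, -2), -1), 12)) = Mul(Rational(1, 7), Mul(Pow(Add(-2, E), -1), 12)) = Mul(Rational(1, 7), Mul(12, Pow(Add(-2, E), -1))) = Mul(Rational(12, 7), Pow(Add(-2, E), -1)))
Pow(Add(Function('l')(Function('r')(4, Function('m')(5, 4))), Function('W')(21)), 2) = Pow(Add(Add(5, Mul(6, Pow(4, Rational(1, 2)))), Mul(Rational(12, 7), Pow(Add(-2, 21), -1))), 2) = Pow(Add(Add(5, Mul(6, 2)), Mul(Rational(12, 7), Pow(19, -1))), 2) = Pow(Add(Add(5, 12), Mul(Rational(12, 7), Rational(1, 19))), 2) = Pow(Add(17, Rational(12, 133)), 2) = Pow(Rational(2273, 133), 2) = Rational(5166529, 17689)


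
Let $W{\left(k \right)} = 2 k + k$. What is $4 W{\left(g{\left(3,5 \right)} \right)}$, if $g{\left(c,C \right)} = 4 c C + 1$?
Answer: $732$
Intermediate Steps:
$g{\left(c,C \right)} = 1 + 4 C c$ ($g{\left(c,C \right)} = 4 C c + 1 = 1 + 4 C c$)
$W{\left(k \right)} = 3 k$
$4 W{\left(g{\left(3,5 \right)} \right)} = 4 \cdot 3 \left(1 + 4 \cdot 5 \cdot 3\right) = 4 \cdot 3 \left(1 + 60\right) = 4 \cdot 3 \cdot 61 = 4 \cdot 183 = 732$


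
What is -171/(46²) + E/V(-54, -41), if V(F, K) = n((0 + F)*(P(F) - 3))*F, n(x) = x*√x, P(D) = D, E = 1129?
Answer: -171/2116 - 1129*√38/56844504 ≈ -0.080935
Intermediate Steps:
n(x) = x^(3/2)
V(F, K) = F*(F*(-3 + F))^(3/2) (V(F, K) = ((0 + F)*(F - 3))^(3/2)*F = (F*(-3 + F))^(3/2)*F = F*(F*(-3 + F))^(3/2))
-171/(46²) + E/V(-54, -41) = -171/(46²) + 1129/((-54*27702*√38)) = -171/2116 + 1129/((-54*27702*√38)) = -171*1/2116 + 1129/((-1495908*√38)) = -171/2116 + 1129/((-1495908*√38)) = -171/2116 + 1129*(-√38/56844504) = -171/2116 - 1129*√38/56844504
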